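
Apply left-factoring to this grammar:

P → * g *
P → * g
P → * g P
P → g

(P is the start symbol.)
Left-factoring transforms A → αβ₁ | αβ₂ into A → αA' and A' → β₁ | β₂
(α is the longest common prefix among the alternatives). Repeat until
no nonterminal has two alternatives with a common prefix.

Round 1: P has alternatives sharing prefix '* g'. Introduce P': P → * g P'
  Add: P' → *
  Add: P' → ε
  Add: P' → P

No remaining common prefixes — done.

Resulting grammar:
P → * g P'
P' → *
P' → ε
P' → P
P → g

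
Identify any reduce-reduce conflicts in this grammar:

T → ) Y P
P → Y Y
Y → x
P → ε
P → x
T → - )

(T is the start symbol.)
A reduce-reduce conflict occurs when an LR(0) state has two complete items [A → α .] and [B → β .] — both call for a reduction, and with no lookahead the parser cannot choose between them.

Augment with T' → T and build the canonical LR(0) collection (I0 = CLOSURE({[T' → . T]}), then GOTO on every symbol after a dot until no new states appear). It has 11 states:
  I0: { [T → . ) Y P], [T → . - )], [T' → . T] }  — shift
  I1: { [T → ) . Y P], [Y → . x] }  — shift
  I2: { [T → - . )] }  — shift
  I3: { [T' → T .] }  — accept
  I4: { [T → - ) .] }  — reduce
  I5: { [P → . Y Y], [P → . x], [P → .], [T → ) Y . P], [Y → . x] }  — shift, reduce
  I6: { [Y → x .] }  — reduce
  I7: { [T → ) Y P .] }  — reduce
  I8: { [P → Y . Y], [Y → . x] }  — shift
  I9: { [P → x .], [Y → x .] }  — 2 reduces
  I10: { [P → Y Y .] }  — reduce

I9 contains complete items [P → x .], [Y → x .] — reduce-reduce conflict.

Answer: Yes — I9: [P → x .] vs [Y → x .]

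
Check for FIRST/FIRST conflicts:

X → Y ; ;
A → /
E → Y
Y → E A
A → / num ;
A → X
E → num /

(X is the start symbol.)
A FIRST/FIRST conflict occurs when two productions N → α and N → β for the same non-terminal have FIRST(α) ∩ FIRST(β) ≠ ∅ (with ε ∈ FIRST of a nullable right-hand side, so two nullable alternatives also conflict).

FIRST sets of the non-terminals at (or reachable through a nullable prefix from) the front of some alternative:
  FIRST(X) = { 'num' }
  FIRST(Y) = { 'num' }

Productions for A:
  A → /: FIRST = { '/' }
  A → / num ;: FIRST = { '/' }
  A → X: FIRST = { 'num' }
Productions for E:
  E → Y: FIRST = { 'num' }
  E → num /: FIRST = { 'num' }
X, Y have only one production, so no FIRST/FIRST conflict is possible there.

Conflict for A: A → / and A → / num ;
  Overlap: { '/' }
Conflict for E: E → Y and E → num /
  Overlap: { 'num' }

Answer: Yes. A → '/' / A → '/' num ';' on { '/' }; E → Y / E → num '/' on { 'num' }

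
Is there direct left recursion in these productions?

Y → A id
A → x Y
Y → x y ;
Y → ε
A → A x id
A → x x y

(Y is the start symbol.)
Direct left recursion occurs when N → N α for some non-terminal N (the right-hand side begins with the left-hand side itself).

Y → A id: starts with A
A → x Y: starts with x
Y → x y ;: starts with x
Y → ε: starts with ε
A → A x id: LEFT RECURSIVE (starts with A)
A → x x y: starts with x

The grammar has direct left recursion on: A.

Answer: Yes, A is left-recursive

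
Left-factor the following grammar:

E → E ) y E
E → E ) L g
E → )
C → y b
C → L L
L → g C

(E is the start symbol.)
E → E ) E'
E' → y E
E' → L g
E → )
C → y b
C → L L
L → g C

Left-factoring transforms A → αβ₁ | αβ₂ into A → αA' and A' → β₁ | β₂
(α is the longest common prefix among the alternatives). Repeat until
no nonterminal has two alternatives with a common prefix.

Round 1: E has alternatives sharing prefix 'E )'. Introduce E': E → E ) E'
  Add: E' → y E
  Add: E' → L g

No remaining common prefixes — done.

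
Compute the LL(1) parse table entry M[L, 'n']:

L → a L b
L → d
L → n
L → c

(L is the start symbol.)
L → n

To find M[L, 'n'], we find productions for L where 'n' is in the predict set (PREDICT(N → α) = (FIRST(α) \ {ε}) ∪ (FOLLOW(N) if α ⇒* ε)).

L → a L b: PREDICT = { 'a' }
L → d: PREDICT = { 'd' }
L → n: PREDICT = { 'n' }
  'n' is in predict set, so this production goes in M[L, 'n']
L → c: PREDICT = { 'c' }

M[L, 'n'] = L → n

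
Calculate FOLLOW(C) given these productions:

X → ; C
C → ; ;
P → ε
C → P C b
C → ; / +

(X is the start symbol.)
To compute FOLLOW(C), find every occurrence of C on a right-hand side N → α C β: add FIRST(β) \ {ε}, and if β is empty or nullable also add FOLLOW(N). Iterate to a fixed point.

In X → ; C: C is at the end, add FOLLOW(X)
In C → P C b: C is followed by b, add FIRST(b) \ {ε} = { 'b' }

The FOLLOW sets referred to above (computed the same way, to a fixed point):
  FOLLOW(X) = { $ }

Taking the union: FOLLOW(C) = { $, 'b' }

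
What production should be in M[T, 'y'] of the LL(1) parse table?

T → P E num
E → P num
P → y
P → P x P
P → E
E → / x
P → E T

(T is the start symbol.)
T → P E num

To find M[T, 'y'], we find productions for T where 'y' is in the predict set (PREDICT(N → α) = (FIRST(α) \ {ε}) ∪ (FOLLOW(N) if α ⇒* ε)).

Relevant sets:
  FIRST(P) = { '/', 'y' }

T → P E num: PREDICT = { '/', 'y' }
  'y' is in predict set, so this production goes in M[T, 'y']

M[T, 'y'] = T → P E num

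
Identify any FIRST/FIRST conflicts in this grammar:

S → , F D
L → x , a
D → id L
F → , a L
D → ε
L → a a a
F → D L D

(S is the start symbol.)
No FIRST/FIRST conflicts.

FIRST sets of the non-terminals at (or reachable through a nullable prefix from) the front of some alternative:
  FIRST(D) = { 'id', ε }
  FIRST(L) = { 'a', 'x' }

Productions for L:
  L → x , a: FIRST = { 'x' }
  L → a a a: FIRST = { 'a' }
Productions for D:
  D → id L: FIRST = { 'id' }
  D → ε: FIRST = { ε }
Productions for F:
  F → , a L: FIRST = { ',' }
  F → D L D: FIRST = { 'a', 'id', 'x' }
S has only one production, so no FIRST/FIRST conflict is possible there.

All alternatives of each non-terminal have pairwise disjoint FIRST sets.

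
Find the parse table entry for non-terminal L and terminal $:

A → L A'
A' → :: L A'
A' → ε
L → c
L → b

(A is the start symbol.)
To find M[L, $], we find productions for L where $ is in the predict set (PREDICT(N → α) = (FIRST(α) \ {ε}) ∪ (FOLLOW(N) if α ⇒* ε)).

L → c: PREDICT = { 'c' }
L → b: PREDICT = { 'b' }

M[L, $] is empty (no production applies)

Answer: Empty (error entry)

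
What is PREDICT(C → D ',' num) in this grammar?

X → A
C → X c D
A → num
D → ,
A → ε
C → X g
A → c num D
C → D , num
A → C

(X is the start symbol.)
{ ',' }

PREDICT(C → D ',' num) = (FIRST(RHS) \ {ε}) ∪ (FOLLOW(C) if ε ∈ FIRST(RHS), i.e. RHS ⇒* ε)
FIRST(D) = { ',' }
FIRST(D ',' num) = { ',' }
ε ∉ FIRST(D ',' num), so FOLLOW(C) is not added.
PREDICT(C → D ',' num) = { ',' }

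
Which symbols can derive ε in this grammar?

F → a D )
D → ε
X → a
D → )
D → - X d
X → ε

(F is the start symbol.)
{ 'D', 'X' }

A non-terminal is nullable if it can derive ε (the empty string): either it has an ε-production, or it has a production whose right-hand side consists entirely of nullable non-terminals.

ε-productions: D → ε, X → ε
So D, X are immediately nullable.
No further non-terminal can be added: every production for the remaining non-terminals contains a terminal or a non-nullable non-terminal.
Nullable = { 'D', 'X' }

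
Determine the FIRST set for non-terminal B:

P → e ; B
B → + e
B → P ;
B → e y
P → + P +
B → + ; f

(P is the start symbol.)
{ '+', 'e' }

To compute FIRST(B), examine every production with B on the left-hand side, reading each right-hand side left to right until a non-nullable symbol is reached.

FIRST sets of the other non-terminals involved (by the same procedure, iterated to a fixed point):
  FIRST(P) = { '+', 'e' }

From B → + e:
  - '+' is a terminal: add '+' and stop
From B → P ;:
  - P is a non-terminal: add FIRST(P) \ {ε} = { '+', 'e' }
    P is not nullable, so stop
From B → e y:
  - e is a terminal: add 'e' and stop
From B → + ; f:
  - '+' is a terminal: add '+' and stop

Collecting: FIRST(B) = { '+', 'e' }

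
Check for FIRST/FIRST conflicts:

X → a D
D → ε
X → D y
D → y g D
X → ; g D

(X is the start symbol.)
No FIRST/FIRST conflicts.

FIRST sets of the non-terminals at (or reachable through a nullable prefix from) the front of some alternative:
  FIRST(D) = { 'y', ε }

Productions for X:
  X → a D: FIRST = { 'a' }
  X → D y: FIRST = { 'y' }
  X → ; g D: FIRST = { ';' }
Productions for D:
  D → ε: FIRST = { ε }
  D → y g D: FIRST = { 'y' }

All alternatives of each non-terminal have pairwise disjoint FIRST sets.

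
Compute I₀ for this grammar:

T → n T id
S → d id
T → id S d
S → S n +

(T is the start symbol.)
{ [T → . id S d], [T → . n T id], [T' → . T] }

First, augment the grammar with T' → T
I₀ = CLOSURE({ [T' → . T] }):
  [T' → . T] has the dot before T: add [T → . n T id], [T → . id S d]
No further items can be added.

I₀ = { [T → . id S d], [T → . n T id], [T' → . T] }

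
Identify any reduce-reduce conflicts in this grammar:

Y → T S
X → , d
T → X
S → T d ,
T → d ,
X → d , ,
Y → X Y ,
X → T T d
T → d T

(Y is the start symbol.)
Yes — I18: [S → T d , .] vs [T → d , .]

Augment with Y' → Y and build the canonical LR(0) collection (I0 = CLOSURE({[Y' → . Y]}), then GOTO on every symbol after a dot until no new states appear). It has 19 states:
  I0: { [T → . X], [T → . d ,], [T → . d T], [X → . , d], [X → . T T d], [X → . d , ,], [Y → . T S], [Y → . X Y ,], [Y' → . Y] }  — shift
  I1: { [X → , . d] }  — shift
  I2: { [S → . T d ,], [T → . X], [T → . d ,], [T → . d T], [X → . , d], [X → . T T d], [X → . d , ,], [X → T . T d], [Y → T . S] }  — shift
  I3: { [T → . X], [T → . d ,], [T → . d T], [T → X .], [X → . , d], [X → . T T d], [X → . d , ,], [Y → . T S], [Y → . X Y ,], [Y → X . Y ,] }  — shift, reduce
  I4: { [Y' → Y .] }  — accept
  I5: { [T → . X], [T → . d ,], [T → . d T], [T → d . ,], [T → d . T], [X → . , d], [X → . T T d], [X → . d , ,], [X → d . , ,] }  — shift
  I6: { [T → d , .], [X → , . d], [X → d , . ,] }  — shift, reduce
  I7: { [T → . X], [T → . d ,], [T → . d T], [T → d T .], [X → . , d], [X → . T T d], [X → . d , ,], [X → T . T d] }  — shift, reduce
  I8: { [T → X .] }  — reduce
  I9: { [T → . X], [T → . d ,], [T → . d T], [X → . , d], [X → . T T d], [X → . d , ,], [X → T . T d], [X → T T . d] }  — shift
  I10: { [T → . X], [T → . d ,], [T → . d T], [T → d . ,], [T → d . T], [X → . , d], [X → . T T d], [X → . d , ,], [X → T T d .], [X → d . , ,] }  — shift, reduce
  I11: { [X → d , , .] }  — reduce
  I12: { [X → , d .] }  — reduce
  I13: { [Y → X Y . ,] }  — shift
  I14: { [Y → X Y , .] }  — reduce
  I15: { [Y → T S .] }  — reduce
  I16: { [S → T . d ,], [T → . X], [T → . d ,], [T → . d T], [X → . , d], [X → . T T d], [X → . d , ,], [X → T . T d], [X → T T . d] }  — shift
  I17: { [S → T d . ,], [T → . X], [T → . d ,], [T → . d T], [T → d . ,], [T → d . T], [X → . , d], [X → . T T d], [X → . d , ,], [X → T T d .], [X → d . , ,] }  — shift, reduce
  I18: { [S → T d , .], [T → d , .], [X → , . d], [X → d , . ,] }  — shift, 2 reduces

I18 contains complete items [S → T d , .], [T → d , .] — reduce-reduce conflict.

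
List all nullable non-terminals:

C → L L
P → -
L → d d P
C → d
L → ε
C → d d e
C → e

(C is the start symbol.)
ε-productions: L → ε
So L is immediately nullable.
C → L L: every symbol on the right is nullable, so C is nullable too.
No further non-terminal can be added: every production for the remaining non-terminals contains a terminal or a non-nullable non-terminal.
Nullable = { 'C', 'L' }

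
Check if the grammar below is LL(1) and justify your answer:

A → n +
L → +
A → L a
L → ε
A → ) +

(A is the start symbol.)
Yes, the grammar is LL(1).

A grammar is LL(1) if for each non-terminal N with multiple productions, the predict sets of those productions are pairwise disjoint, where PREDICT(N → α) = (FIRST(α) \ {ε}) ∪ (FOLLOW(N) if α ⇒* ε).

Relevant sets:
  FIRST(L) = { '+', ε }
  FOLLOW(L) = { 'a' }

For A:
  PREDICT(A → n '+') = { 'n' }
  PREDICT(A → L a) = { '+', 'a' }
  PREDICT(A → ')' '+') = { ')' }
For L:
  PREDICT(L → '+') = { '+' }
  PREDICT(L → ε) = { 'a' }

All predict sets are disjoint. The grammar IS LL(1).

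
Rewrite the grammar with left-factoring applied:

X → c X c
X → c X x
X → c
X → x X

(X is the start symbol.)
Left-factoring transforms A → αβ₁ | αβ₂ into A → αA' and A' → β₁ | β₂
(α is the longest common prefix among the alternatives). Repeat until
no nonterminal has two alternatives with a common prefix.

Round 1: X has alternatives sharing prefix 'c'. Introduce X': X → c X'
  Add: X' → X c
  Add: X' → X x
  Add: X' → ε

Round 2: X' has alternatives sharing prefix 'X'. Introduce X'': X' → X X''
  Add: X'' → c
  Add: X'' → x

No remaining common prefixes — done.

Resulting grammar:
X → c X'
X' → X X''
X'' → c
X'' → x
X' → ε
X → x X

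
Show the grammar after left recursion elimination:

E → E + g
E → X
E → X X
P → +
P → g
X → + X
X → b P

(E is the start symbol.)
E is directly left-recursive. The standard transformation for
  A → A α₁ | ... | A α_m | β₁ | ... | β_n
is
  A  → β₁ A' | ... | β_n A'
  A' → α₁ A' | ... | α_m A' | ε

E → X becomes E → X E'
E → X X becomes E → X X E'
E → E + g becomes E' → + g E'
Add E' → ε

Productions for other non-terminals are unchanged:
  P → +
  P → g
  X → + X
  X → b P

Resulting grammar:
E → X E'
E → X X E'
E' → + g E'
E' → ε
P → +
P → g
X → + X
X → b P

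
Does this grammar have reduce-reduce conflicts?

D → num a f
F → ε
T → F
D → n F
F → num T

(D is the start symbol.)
Augment with D' → D and build the canonical LR(0) collection (I0 = CLOSURE({[D' → . D]}), then GOTO on every symbol after a dot until no new states appear). It has 10 states:
  I0: { [D → . n F], [D → . num a f], [D' → . D] }  — shift
  I1: { [D' → D .] }  — accept
  I2: { [D → n . F], [F → . num T], [F → .] }  — shift, reduce
  I3: { [D → num . a f] }  — shift
  I4: { [D → num a . f] }  — shift
  I5: { [D → num a f .] }  — reduce
  I6: { [D → n F .] }  — reduce
  I7: { [F → . num T], [F → .], [F → num . T], [T → . F] }  — shift, reduce
  I8: { [T → F .] }  — reduce
  I9: { [F → num T .] }  — reduce

No state contains more than one complete item.

Answer: No reduce-reduce conflicts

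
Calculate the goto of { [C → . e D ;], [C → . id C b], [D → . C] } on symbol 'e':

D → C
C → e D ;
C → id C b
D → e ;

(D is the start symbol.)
GOTO(I, 'e') = CLOSURE({ [A → αX.β] : [A → α.Xβ] ∈ I, X = 'e' })

Items with dot before 'e', with the dot advanced:
  [C → . e D ;] → [C → e . D ;]
Closure of the advanced items:
  [C → e . D ;] has the dot before D: add [D → . C], [D → . e ;]
  [D → . C] has the dot before C: add [C → . e D ;], [C → . id C b]

GOTO = { [C → . e D ;], [C → . id C b], [C → e . D ;], [D → . C], [D → . e ;] }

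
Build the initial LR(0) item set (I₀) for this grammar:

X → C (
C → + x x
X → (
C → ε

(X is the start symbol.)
First, augment the grammar with X' → X
I₀ = CLOSURE({ [X' → . X] }):
  [X' → . X] has the dot before X: add [X → . C (], [X → . (]
  [X → . C (] has the dot before C: add [C → . + x x], [C → .]
No further items can be added.

I₀ = { [C → . + x x], [C → .], [X → . (], [X → . C (], [X' → . X] }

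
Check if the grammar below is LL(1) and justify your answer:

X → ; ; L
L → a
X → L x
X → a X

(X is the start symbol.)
No. Predict set conflict for X: { 'a' }

A grammar is LL(1) if for each non-terminal N with multiple productions, the predict sets of those productions are pairwise disjoint, where PREDICT(N → α) = (FIRST(α) \ {ε}) ∪ (FOLLOW(N) if α ⇒* ε).

Relevant sets:
  FIRST(L) = { 'a' }

For X:
  PREDICT(X → ';' ';' L) = { ';' }
  PREDICT(X → L x) = { 'a' }
  PREDICT(X → a X) = { 'a' }
L has a single production, so nothing to check there.

Conflict found: Predict set conflict for X: { 'a' }
The grammar is NOT LL(1).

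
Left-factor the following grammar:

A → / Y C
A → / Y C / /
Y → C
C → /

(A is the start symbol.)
A → / Y C A'
A' → ε
A' → / /
Y → C
C → /

Left-factoring transforms A → αβ₁ | αβ₂ into A → αA' and A' → β₁ | β₂
(α is the longest common prefix among the alternatives). Repeat until
no nonterminal has two alternatives with a common prefix.

Round 1: A has alternatives sharing prefix '/ Y C'. Introduce A': A → / Y C A'
  Add: A' → ε
  Add: A' → / /

No remaining common prefixes — done.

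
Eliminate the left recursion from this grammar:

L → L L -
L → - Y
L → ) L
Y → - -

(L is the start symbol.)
L is directly left-recursive. The standard transformation for
  A → A α₁ | ... | A α_m | β₁ | ... | β_n
is
  A  → β₁ A' | ... | β_n A'
  A' → α₁ A' | ... | α_m A' | ε

L → - Y becomes L → - Y L'
L → ) L becomes L → ) L L'
L → L L - becomes L' → L - L'
Add L' → ε

Productions for other non-terminals are unchanged:
  Y → - -

Resulting grammar:
L → - Y L'
L → ) L L'
L' → L - L'
L' → ε
Y → - -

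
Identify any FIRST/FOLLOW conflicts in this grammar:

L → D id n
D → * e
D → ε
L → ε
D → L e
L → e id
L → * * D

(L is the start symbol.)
Yes. L → D id n with FOLLOW(L) on { 'e' }; L → e id with FOLLOW(L) on { 'e' }; D → L e with FOLLOW(D) on { 'e', 'id' }

A FIRST/FOLLOW conflict occurs when a non-terminal N has a nullable alternative N → β (β ⇒* ε) and another alternative N → α with FIRST(α) ∩ FOLLOW(N) ≠ ∅: on such a lookahead the parser cannot decide between expanding α and letting N vanish via β.

Nullable non-terminals: D, L.
FIRST sets used below: FIRST(L) = { '*', 'e', 'id', ε }, FIRST(D) = { '*', 'e', 'id', ε }

D: nullable alternative(s) D → ε; FOLLOW(D) = { $, 'e', 'id' }
  D → * e: FIRST \ {ε} = { '*' } — disjoint from FOLLOW(D)
  D → ε: FIRST \ {ε} = { } — this is the only nullable alternative, skip
  D → L e: FIRST \ {ε} = { '*', 'e', 'id' } — overlaps FOLLOW(D) on { 'e', 'id' }: CONFLICT

L: nullable alternative(s) L → ε; FOLLOW(L) = { $, 'e' }
  L → D id n: FIRST \ {ε} = { '*', 'e', 'id' } — overlaps FOLLOW(L) on { 'e' }: CONFLICT
  L → ε: FIRST \ {ε} = { } — this is the only nullable alternative, skip
  L → e id: FIRST \ {ε} = { 'e' } — overlaps FOLLOW(L) on { 'e' }: CONFLICT
  L → * * D: FIRST \ {ε} = { '*' } — disjoint from FOLLOW(L)

So the grammar has 3 FIRST/FOLLOW conflicts (marked CONFLICT above).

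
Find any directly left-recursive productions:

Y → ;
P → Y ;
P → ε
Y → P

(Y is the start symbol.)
Direct left recursion occurs when N → N α for some non-terminal N (the right-hand side begins with the left-hand side itself).

Y → ;: starts with ';'
P → Y ;: starts with Y
P → ε: starts with ε
Y → P: starts with P

No direct left recursion found.

Answer: No direct left recursion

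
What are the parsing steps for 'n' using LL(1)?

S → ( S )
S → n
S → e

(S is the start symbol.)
Stack is shown with the top on the left.

Stack  Input  Action
--------------------
S $    n $    output S → n
n $    n $    match 'n'
$      $      accept

The string is accepted.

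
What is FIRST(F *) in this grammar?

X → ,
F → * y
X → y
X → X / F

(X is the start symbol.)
FIRST sets of the non-terminals involved (from the grammar, by fixed-point iteration):
  FIRST(F) = { '*' }

To compute FIRST(F *), process the symbols left to right:
Symbol F is a non-terminal. Add FIRST(F) \ {ε} = { '*' }
F is not nullable (ε ∉ FIRST(F)), so stop here.
FIRST(F *) = { '*' }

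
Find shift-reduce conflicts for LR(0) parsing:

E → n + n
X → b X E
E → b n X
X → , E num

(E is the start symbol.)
No shift-reduce conflicts

A shift-reduce conflict occurs when an LR(0) state has both:
  - a complete (reduce) item [A → α .] (dot at the end), and
  - a shift item [B → β . c γ] (dot before a terminal).

Augment with E' → E and build the canonical LR(0) collection (I0 = CLOSURE({[E' → . E]}), then GOTO on every symbol after a dot until no new states appear). It has 14 states:
  I0: { [E → . b n X], [E → . n + n], [E' → . E] }  — shift
  I1: { [E' → E .] }  — accept
  I2: { [E → b . n X] }  — shift
  I3: { [E → n . + n] }  — shift
  I4: { [E → n + . n] }  — shift
  I5: { [E → n + n .] }  — reduce
  I6: { [E → b n . X], [X → . , E num], [X → . b X E] }  — shift
  I7: { [E → . b n X], [E → . n + n], [X → , . E num] }  — shift
  I8: { [E → b n X .] }  — reduce
  I9: { [X → . , E num], [X → . b X E], [X → b . X E] }  — shift
  I10: { [E → . b n X], [E → . n + n], [X → b X . E] }  — shift
  I11: { [X → b X E .] }  — reduce
  I12: { [X → , E . num] }  — shift
  I13: { [X → , E num .] }  — reduce

No state contains both a complete item and a shift item.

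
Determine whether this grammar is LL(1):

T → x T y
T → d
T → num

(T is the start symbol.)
A grammar is LL(1) if for each non-terminal N with multiple productions, the predict sets of those productions are pairwise disjoint, where PREDICT(N → α) = (FIRST(α) \ {ε}) ∪ (FOLLOW(N) if α ⇒* ε).

For T:
  PREDICT(T → x T y) = { 'x' }
  PREDICT(T → d) = { 'd' }
  PREDICT(T → num) = { 'num' }

All predict sets are disjoint. The grammar IS LL(1).

Answer: Yes, the grammar is LL(1).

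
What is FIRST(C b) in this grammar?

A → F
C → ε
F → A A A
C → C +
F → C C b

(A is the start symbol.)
FIRST sets of the non-terminals involved (from the grammar, by fixed-point iteration):
  FIRST(C) = { '+', ε }

To compute FIRST(C b), process the symbols left to right:
Symbol C is a non-terminal. Add FIRST(C) \ {ε} = { '+' }
C is nullable (ε ∈ FIRST(C)), continue to the next symbol.
Symbol b is a terminal. Add 'b' and stop.
FIRST(C b) = { '+', 'b' }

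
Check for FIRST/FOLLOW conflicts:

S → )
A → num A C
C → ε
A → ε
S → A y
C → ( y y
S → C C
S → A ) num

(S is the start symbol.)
Nullable non-terminals: A, C, S.
FIRST sets used below: FIRST(A) = { 'num', ε }, FIRST(C) = { '(', ε }

A: nullable alternative(s) A → ε; FOLLOW(A) = { '(', ')', 'y' }
  A → num A C: FIRST \ {ε} = { 'num' } — disjoint from FOLLOW(A)
  A → ε: FIRST \ {ε} = { } — this is the only nullable alternative, skip

C: nullable alternative(s) C → ε; FOLLOW(C) = { $, '(', ')', 'y' }
  C → ε: FIRST \ {ε} = { } — this is the only nullable alternative, skip
  C → ( y y: FIRST \ {ε} = { '(' } — overlaps FOLLOW(C) on { '(' }: CONFLICT

S: nullable alternative(s) S → C C; FOLLOW(S) = { $ }
  S → ): FIRST \ {ε} = { ')' } — disjoint from FOLLOW(S)
  S → A y: FIRST \ {ε} = { 'num', 'y' } — disjoint from FOLLOW(S)
  S → C C: FIRST \ {ε} = { '(' } — this is the only nullable alternative, skip
  S → A ) num: FIRST \ {ε} = { ')', 'num' } — disjoint from FOLLOW(S)

So the grammar has 1 FIRST/FOLLOW conflict (marked CONFLICT above).

Answer: Yes. C → '(' y y with FOLLOW(C) on { '(' }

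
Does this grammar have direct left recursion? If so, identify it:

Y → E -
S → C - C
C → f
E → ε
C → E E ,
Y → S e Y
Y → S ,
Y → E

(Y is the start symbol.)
No direct left recursion

Y → E -: starts with E
S → C - C: starts with C
C → f: starts with f
E → ε: starts with ε
C → E E ,: starts with E
Y → S e Y: starts with S
Y → S ,: starts with S
Y → E: starts with E

No direct left recursion found.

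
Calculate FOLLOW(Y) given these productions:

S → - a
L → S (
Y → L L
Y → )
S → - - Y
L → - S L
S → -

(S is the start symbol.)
To compute FOLLOW(Y), find every occurrence of Y on a right-hand side N → α Y β: add FIRST(β) \ {ε}, and if β is empty or nullable also add FOLLOW(N). Iterate to a fixed point.

In S → - - Y: Y is at the end, add FOLLOW(S)

The FOLLOW sets referred to above (computed the same way, to a fixed point):
  FOLLOW(S) = { $, '(', '-' }

Taking the union: FOLLOW(Y) = { $, '(', '-' }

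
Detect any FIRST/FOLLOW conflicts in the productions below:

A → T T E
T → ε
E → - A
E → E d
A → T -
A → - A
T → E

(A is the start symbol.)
Yes. T → E with FOLLOW(T) on { '-' }

Nullable non-terminals: T.
FIRST sets used below: FIRST(E) = { '-' }

T: nullable alternative(s) T → ε; FOLLOW(T) = { '-' }
  T → ε: FIRST \ {ε} = { } — this is the only nullable alternative, skip
  T → E: FIRST \ {ε} = { '-' } — overlaps FOLLOW(T) on { '-' }: CONFLICT

A, E have no nullable alternative, so no FIRST/FOLLOW check is needed there.

So the grammar has 1 FIRST/FOLLOW conflict (marked CONFLICT above).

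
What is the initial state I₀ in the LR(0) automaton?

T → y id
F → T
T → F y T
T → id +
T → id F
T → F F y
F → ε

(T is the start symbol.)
First, augment the grammar with T' → T
I₀ = CLOSURE({ [T' → . T] }):
  [T' → . T] has the dot before T: add [T → . y id], [T → . F y T], [T → . id +], [T → . id F], [T → . F F y]
  [T → . F y T] has the dot before F: add [F → . T], [F → .]
No further items can be added.

I₀ = { [F → . T], [F → .], [T → . F F y], [T → . F y T], [T → . id +], [T → . id F], [T → . y id], [T' → . T] }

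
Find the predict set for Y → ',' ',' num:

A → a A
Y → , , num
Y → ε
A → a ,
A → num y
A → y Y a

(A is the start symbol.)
{ ',' }

PREDICT(Y → ',' ',' num) = (FIRST(RHS) \ {ε}) ∪ (FOLLOW(Y) if ε ∈ FIRST(RHS), i.e. RHS ⇒* ε)
FIRST(',' ',' num) = { ',' }
ε ∉ FIRST(',' ',' num), so FOLLOW(Y) is not added.
PREDICT(Y → ',' ',' num) = { ',' }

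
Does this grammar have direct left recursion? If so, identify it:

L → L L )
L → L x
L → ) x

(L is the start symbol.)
Yes, L is left-recursive

Direct left recursion occurs when N → N α for some non-terminal N (the right-hand side begins with the left-hand side itself).

L → L L ): LEFT RECURSIVE (starts with L)
L → L x: LEFT RECURSIVE (starts with L)
L → ) x: starts with ')'

The grammar has direct left recursion on: L.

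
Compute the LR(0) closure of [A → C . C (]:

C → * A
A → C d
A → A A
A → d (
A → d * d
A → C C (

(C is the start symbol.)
Start with: [A → C . C (]
  [A → C . C (] has the dot before C: add [C → . * A]
No further items can be added.

CLOSURE = { [A → C . C (], [C → . * A] }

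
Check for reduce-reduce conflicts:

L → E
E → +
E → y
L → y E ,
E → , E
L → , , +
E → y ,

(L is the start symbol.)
A reduce-reduce conflict occurs when an LR(0) state has two complete items [A → α .] and [B → β .] — both call for a reduction, and with no lookahead the parser cannot choose between them.

Augment with L' → L and build the canonical LR(0) collection (I0 = CLOSURE({[L' → . L]}), then GOTO on every symbol after a dot until no new states appear). It has 15 states:
  I0: { [E → . +], [E → . , E], [E → . y ,], [E → . y], [L → . , , +], [L → . E], [L → . y E ,], [L' → . L] }  — shift
  I1: { [E → + .] }  — reduce
  I2: { [E → , . E], [E → . +], [E → . , E], [E → . y ,], [E → . y], [L → , . , +] }  — shift
  I3: { [L → E .] }  — reduce
  I4: { [L' → L .] }  — accept
  I5: { [E → . +], [E → . , E], [E → . y ,], [E → . y], [E → y . ,], [E → y .], [L → y . E ,] }  — shift, reduce
  I6: { [E → , . E], [E → . +], [E → . , E], [E → . y ,], [E → . y], [E → y , .] }  — shift, reduce
  I7: { [L → y E . ,] }  — shift
  I8: { [E → y . ,], [E → y .] }  — shift, reduce
  I9: { [E → y , .] }  — reduce
  I10: { [L → y E , .] }  — reduce
  I11: { [E → , . E], [E → . +], [E → . , E], [E → . y ,], [E → . y] }  — shift
  I12: { [E → , E .] }  — reduce
  I13: { [E → , . E], [E → . +], [E → . , E], [E → . y ,], [E → . y], [L → , , . +] }  — shift
  I14: { [E → + .], [L → , , + .] }  — 2 reduces

I14 contains complete items [E → + .], [L → , , + .] — reduce-reduce conflict.

Answer: Yes — I14: [E → + .] vs [L → , , + .]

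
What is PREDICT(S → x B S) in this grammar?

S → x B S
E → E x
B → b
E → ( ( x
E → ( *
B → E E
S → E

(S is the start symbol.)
{ 'x' }

PREDICT(S → x B S) = (FIRST(RHS) \ {ε}) ∪ (FOLLOW(S) if ε ∈ FIRST(RHS), i.e. RHS ⇒* ε)
FIRST(x B S) = { 'x' }
ε ∉ FIRST(x B S), so FOLLOW(S) is not added.
PREDICT(S → x B S) = { 'x' }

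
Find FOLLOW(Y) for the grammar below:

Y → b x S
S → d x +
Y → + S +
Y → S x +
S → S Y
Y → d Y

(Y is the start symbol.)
To compute FOLLOW(Y), find every occurrence of Y on a right-hand side N → α Y β: add FIRST(β) \ {ε}, and if β is empty or nullable also add FOLLOW(N). Iterate to a fixed point.

Y is the start symbol, so $ ∈ FOLLOW(Y).
In S → S Y: Y is at the end, add FOLLOW(S)
In Y → d Y: Y is at the end; this adds FOLLOW(Y) to itself — nothing new

The FOLLOW sets referred to above (computed the same way, to a fixed point):
  FOLLOW(S) = { $, '+', 'b', 'd', 'x' }

Taking the union: FOLLOW(Y) = { $, '+', 'b', 'd', 'x' }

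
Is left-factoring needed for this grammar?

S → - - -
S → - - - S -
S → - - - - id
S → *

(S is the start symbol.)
Left-factoring is needed when two productions for the same non-terminal
share a common prefix on the right-hand side.

Productions for S:
  S → - - -
  S → - - - S -
  S → - - - - id
  S → *

Found common prefix '- - -' in productions for S

Answer: Yes, S has productions with common prefix '- - -'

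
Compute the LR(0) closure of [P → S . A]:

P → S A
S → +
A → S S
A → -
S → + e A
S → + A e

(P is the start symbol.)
{ [A → . -], [A → . S S], [P → S . A], [S → . + A e], [S → . + e A], [S → . +] }

To compute CLOSURE, for each item [A → α.Bβ] where B is a non-terminal, add [B → .γ] for all productions B → γ; repeat for the newly added items until nothing changes.

Start with: [P → S . A]
  [P → S . A] has the dot before A: add [A → . S S], [A → . -]
  [A → . S S] has the dot before S: add [S → . +], [S → . + e A], [S → . + A e]
No further items can be added.

CLOSURE = { [A → . -], [A → . S S], [P → S . A], [S → . + A e], [S → . + e A], [S → . +] }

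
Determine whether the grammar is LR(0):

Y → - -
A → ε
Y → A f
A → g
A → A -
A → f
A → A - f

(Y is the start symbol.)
Augment with Y' → Y and build the canonical LR(0) collection (I0 = CLOSURE({[Y' → . Y]}), then GOTO on every symbol after a dot until no new states appear). It has 10 states:
  I0: { [A → . A - f], [A → . A -], [A → . f], [A → . g], [A → .], [Y → . - -], [Y → . A f], [Y' → . Y] }  — shift, reduce
  I1: { [Y → - . -] }  — shift
  I2: { [A → A . - f], [A → A . -], [Y → A . f] }  — shift
  I3: { [Y' → Y .] }  — accept
  I4: { [A → f .] }  — reduce
  I5: { [A → g .] }  — reduce
  I6: { [A → A - . f], [A → A - .] }  — shift, reduce
  I7: { [Y → A f .] }  — reduce
  I8: { [A → A - f .] }  — reduce
  I9: { [Y → - - .] }  — reduce

Conflict in state I0:
  Shift-reduce conflict between [A → .] and [A → . f]
So the grammar is NOT LR(0).

Answer: No. Shift-reduce conflict between [A → .] and [A → . f]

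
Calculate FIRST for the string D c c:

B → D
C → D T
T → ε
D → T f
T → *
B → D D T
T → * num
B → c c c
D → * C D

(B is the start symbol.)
FIRST sets of the non-terminals involved (from the grammar, by fixed-point iteration):
  FIRST(D) = { '*', 'f' }

To compute FIRST(D c c), process the symbols left to right:
Symbol D is a non-terminal. Add FIRST(D) \ {ε} = { '*', 'f' }
D is not nullable (ε ∉ FIRST(D)), so stop here.
FIRST(D c c) = { '*', 'f' }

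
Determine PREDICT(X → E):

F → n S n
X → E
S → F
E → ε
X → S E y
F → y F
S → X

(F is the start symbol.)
PREDICT(X → E) = (FIRST(RHS) \ {ε}) ∪ (FOLLOW(X) if ε ∈ FIRST(RHS), i.e. RHS ⇒* ε)
FIRST(E) = { ε }
FIRST(E) = { ε }
ε ∈ FIRST(E) (the right-hand side is nullable), so add FOLLOW(X) = { 'n', 'y' }
PREDICT(X → E) = { 'n', 'y' }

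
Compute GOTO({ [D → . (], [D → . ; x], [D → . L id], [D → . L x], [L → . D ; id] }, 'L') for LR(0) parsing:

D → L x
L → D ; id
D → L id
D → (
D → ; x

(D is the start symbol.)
{ [D → L . id], [D → L . x] }

GOTO(I, 'L') = CLOSURE({ [A → αX.β] : [A → α.Xβ] ∈ I, X = 'L' })

Items with dot before 'L', with the dot advanced:
  [D → . L id] → [D → L . id]
  [D → . L x] → [D → L . x]
Closure adds nothing (no advanced item has the dot before a non-terminal).

GOTO = { [D → L . id], [D → L . x] }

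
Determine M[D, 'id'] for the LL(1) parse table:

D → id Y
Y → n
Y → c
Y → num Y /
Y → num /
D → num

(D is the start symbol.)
D → id Y

To find M[D, 'id'], we find productions for D where 'id' is in the predict set (PREDICT(N → α) = (FIRST(α) \ {ε}) ∪ (FOLLOW(N) if α ⇒* ε)).

D → id Y: PREDICT = { 'id' }
  'id' is in predict set, so this production goes in M[D, 'id']
D → num: PREDICT = { 'num' }

M[D, 'id'] = D → id Y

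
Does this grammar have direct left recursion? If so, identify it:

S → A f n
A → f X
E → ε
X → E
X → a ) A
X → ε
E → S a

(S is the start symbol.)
No direct left recursion

S → A f n: starts with A
A → f X: starts with f
E → ε: starts with ε
X → E: starts with E
X → a ) A: starts with a
X → ε: starts with ε
E → S a: starts with S

No direct left recursion found.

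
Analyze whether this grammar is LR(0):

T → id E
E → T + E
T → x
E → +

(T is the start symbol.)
Augment with T' → T and build the canonical LR(0) collection (I0 = CLOSURE({[T' → . T]}), then GOTO on every symbol after a dot until no new states appear). It has 9 states:
  I0: { [T → . id E], [T → . x], [T' → . T] }  — shift
  I1: { [T' → T .] }  — accept
  I2: { [E → . +], [E → . T + E], [T → . id E], [T → . x], [T → id . E] }  — shift
  I3: { [T → x .] }  — reduce
  I4: { [E → + .] }  — reduce
  I5: { [T → id E .] }  — reduce
  I6: { [E → T . + E] }  — shift
  I7: { [E → . +], [E → . T + E], [E → T + . E], [T → . id E], [T → . x] }  — shift
  I8: { [E → T + E .] }  — reduce

Every state is either a pure shift/goto state or contains exactly one complete item and nothing to shift — no conflicts. The grammar is LR(0).

Answer: Yes, the grammar is LR(0)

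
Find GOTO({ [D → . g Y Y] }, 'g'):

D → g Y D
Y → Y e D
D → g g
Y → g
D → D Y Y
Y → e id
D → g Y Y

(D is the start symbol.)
GOTO(I, 'g') = CLOSURE({ [A → αX.β] : [A → α.Xβ] ∈ I, X = 'g' })

Items with dot before 'g', with the dot advanced:
  [D → . g Y Y] → [D → g . Y Y]
Closure of the advanced items:
  [D → g . Y Y] has the dot before Y: add [Y → . Y e D], [Y → . g], [Y → . e id]

GOTO = { [D → g . Y Y], [Y → . Y e D], [Y → . e id], [Y → . g] }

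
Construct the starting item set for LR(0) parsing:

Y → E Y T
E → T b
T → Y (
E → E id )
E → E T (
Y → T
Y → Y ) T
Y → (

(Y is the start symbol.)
{ [E → . E T (], [E → . E id )], [E → . T b], [T → . Y (], [Y → . (], [Y → . E Y T], [Y → . T], [Y → . Y ) T], [Y' → . Y] }

First, augment the grammar with Y' → Y
I₀ = CLOSURE({ [Y' → . Y] }):
  [Y' → . Y] has the dot before Y: add [Y → . E Y T], [Y → . T], [Y → . Y ) T], [Y → . (]
  [Y → . E Y T] has the dot before E: add [E → . T b], [E → . E id )], [E → . E T (]
  [Y → . T] has the dot before T: add [T → . Y (]
No further items can be added.

I₀ = { [E → . E T (], [E → . E id )], [E → . T b], [T → . Y (], [Y → . (], [Y → . E Y T], [Y → . T], [Y → . Y ) T], [Y' → . Y] }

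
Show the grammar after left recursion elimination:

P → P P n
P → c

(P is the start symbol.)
P is directly left-recursive. The standard transformation for
  A → A α₁ | ... | A α_m | β₁ | ... | β_n
is
  A  → β₁ A' | ... | β_n A'
  A' → α₁ A' | ... | α_m A' | ε

P → c becomes P → c P'
P → P P n becomes P' → P n P'
Add P' → ε

Resulting grammar:
P → c P'
P' → P n P'
P' → ε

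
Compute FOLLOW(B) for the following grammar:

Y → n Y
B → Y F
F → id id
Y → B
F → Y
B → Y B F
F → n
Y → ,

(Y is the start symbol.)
To compute FOLLOW(B), find every occurrence of B on a right-hand side N → α B β: add FIRST(β) \ {ε}, and if β is empty or nullable also add FOLLOW(N). Iterate to a fixed point.

In Y → B: B is at the end, add FOLLOW(Y)
In B → Y B F: B is followed by F, add FIRST(F) \ {ε} = { ',', 'id', 'n' }

The FOLLOW sets referred to above (computed the same way, to a fixed point):
  FOLLOW(Y) = { $, ',', 'id', 'n' }

Taking the union: FOLLOW(B) = { $, ',', 'id', 'n' }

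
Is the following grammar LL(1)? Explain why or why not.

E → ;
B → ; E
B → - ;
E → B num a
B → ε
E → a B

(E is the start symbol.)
Relevant sets:
  FIRST(B) = { '-', ';', ε }
  FOLLOW(B) = { $, 'num' }

For E:
  PREDICT(E → ';') = { ';' }
  PREDICT(E → B num a) = { '-', ';', 'num' }
  PREDICT(E → a B) = { 'a' }
For B:
  PREDICT(B → ';' E) = { ';' }
  PREDICT(B → '-' ';') = { '-' }
  PREDICT(B → ε) = { $, 'num' }

Conflict found: Predict set conflict for E: { ';' }
The grammar is NOT LL(1).

Answer: No. Predict set conflict for E: { ';' }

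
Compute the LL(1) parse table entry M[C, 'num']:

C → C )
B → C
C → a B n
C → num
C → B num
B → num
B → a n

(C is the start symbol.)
C → C ), C → num, C → B num

To find M[C, 'num'], we find productions for C where 'num' is in the predict set (PREDICT(N → α) = (FIRST(α) \ {ε}) ∪ (FOLLOW(N) if α ⇒* ε)).

Relevant sets:
  FIRST(C) = { 'a', 'num' }
  FIRST(B) = { 'a', 'num' }

C → C ): PREDICT = { 'a', 'num' }
  'num' is in predict set, so this production goes in M[C, 'num']
C → a B n: PREDICT = { 'a' }
C → num: PREDICT = { 'num' }
  'num' is in predict set, so this production goes in M[C, 'num']
C → B num: PREDICT = { 'a', 'num' }
  'num' is in predict set, so this production goes in M[C, 'num']

M[C, 'num'] = C → C ), C → num, C → B num  (a multiply-defined cell — the grammar is not LL(1))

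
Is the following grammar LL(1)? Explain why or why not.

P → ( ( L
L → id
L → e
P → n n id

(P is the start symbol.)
A grammar is LL(1) if for each non-terminal N with multiple productions, the predict sets of those productions are pairwise disjoint, where PREDICT(N → α) = (FIRST(α) \ {ε}) ∪ (FOLLOW(N) if α ⇒* ε).

For P:
  PREDICT(P → '(' '(' L) = { '(' }
  PREDICT(P → n n id) = { 'n' }
For L:
  PREDICT(L → id) = { 'id' }
  PREDICT(L → e) = { 'e' }

All predict sets are disjoint. The grammar IS LL(1).

Answer: Yes, the grammar is LL(1).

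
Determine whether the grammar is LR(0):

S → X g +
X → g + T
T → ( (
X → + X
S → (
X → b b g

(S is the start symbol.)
Augment with S' → S and build the canonical LR(0) collection (I0 = CLOSURE({[S' → . S]}), then GOTO on every symbol after a dot until no new states appear). It has 16 states:
  I0: { [S → . (], [S → . X g +], [S' → . S], [X → . + X], [X → . b b g], [X → . g + T] }  — shift
  I1: { [S → ( .] }  — reduce
  I2: { [X → + . X], [X → . + X], [X → . b b g], [X → . g + T] }  — shift
  I3: { [S' → S .] }  — accept
  I4: { [S → X . g +] }  — shift
  I5: { [X → b . b g] }  — shift
  I6: { [X → g . + T] }  — shift
  I7: { [T → . ( (], [X → g + . T] }  — shift
  I8: { [T → ( . (] }  — shift
  I9: { [X → g + T .] }  — reduce
  I10: { [T → ( ( .] }  — reduce
  I11: { [X → b b . g] }  — shift
  I12: { [X → b b g .] }  — reduce
  I13: { [S → X g . +] }  — shift
  I14: { [S → X g + .] }  — reduce
  I15: { [X → + X .] }  — reduce

Every state is either a pure shift/goto state or contains exactly one complete item and nothing to shift — no conflicts. The grammar is LR(0).

Answer: Yes, the grammar is LR(0)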